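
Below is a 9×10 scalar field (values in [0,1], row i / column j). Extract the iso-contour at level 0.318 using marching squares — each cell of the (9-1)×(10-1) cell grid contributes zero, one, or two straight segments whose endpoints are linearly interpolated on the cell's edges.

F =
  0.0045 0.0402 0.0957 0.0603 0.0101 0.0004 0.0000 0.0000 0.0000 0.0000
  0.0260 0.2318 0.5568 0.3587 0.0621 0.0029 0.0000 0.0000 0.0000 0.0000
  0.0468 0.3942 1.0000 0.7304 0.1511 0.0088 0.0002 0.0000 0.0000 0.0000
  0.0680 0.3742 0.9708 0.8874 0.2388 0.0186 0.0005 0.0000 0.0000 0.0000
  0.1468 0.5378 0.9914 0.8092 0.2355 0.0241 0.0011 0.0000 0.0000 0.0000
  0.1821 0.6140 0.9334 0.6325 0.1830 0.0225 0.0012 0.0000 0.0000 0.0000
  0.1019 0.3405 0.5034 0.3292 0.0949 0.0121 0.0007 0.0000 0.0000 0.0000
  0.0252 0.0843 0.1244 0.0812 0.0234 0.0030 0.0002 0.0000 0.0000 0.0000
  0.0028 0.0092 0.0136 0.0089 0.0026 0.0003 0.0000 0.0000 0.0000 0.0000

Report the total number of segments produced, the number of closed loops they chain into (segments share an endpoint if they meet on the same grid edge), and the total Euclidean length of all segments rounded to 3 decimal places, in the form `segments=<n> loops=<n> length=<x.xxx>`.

cell (0,1): code 0100 → (0.482,2.000)–(1.000,1.265)
cell (0,2): code 1100 → (0.864,3.000)–(0.482,2.000)
cell (0,3): code 1000 → (1.000,3.137)–(0.864,3.000)
cell (1,0): code 0100 → (1.531,1.000)–(2.000,0.781)
cell (1,1): code 1110 → (1.000,1.265)–(1.531,1.000)
cell (1,3): code 1001 → (2.000,3.712)–(1.000,3.137)
cell (2,0): code 0110 → (2.000,0.781)–(3.000,0.816)
cell (2,3): code 1001 → (3.000,3.878)–(2.000,3.712)
cell (3,0): code 0110 → (3.000,0.816)–(4.000,0.438)
cell (3,3): code 1001 → (4.000,3.856)–(3.000,3.878)
cell (4,0): code 0110 → (4.000,0.438)–(5.000,0.315)
cell (4,3): code 1001 → (5.000,3.700)–(4.000,3.856)
cell (5,0): code 0110 → (5.000,0.315)–(6.000,0.906)
cell (5,3): code 1001 → (6.000,3.048)–(5.000,3.700)
cell (6,0): code 0010 → (6.000,0.906)–(6.088,1.000)
cell (6,1): code 0011 → (6.088,1.000)–(6.489,2.000)
cell (6,2): code 0011 → (6.489,2.000)–(6.045,3.000)
cell (6,3): code 0001 → (6.045,3.000)–(6.000,3.048)
total: 18 segments, chained into 1 closed loop(s), length Σ = 15.252585

segments=18 loops=1 length=15.253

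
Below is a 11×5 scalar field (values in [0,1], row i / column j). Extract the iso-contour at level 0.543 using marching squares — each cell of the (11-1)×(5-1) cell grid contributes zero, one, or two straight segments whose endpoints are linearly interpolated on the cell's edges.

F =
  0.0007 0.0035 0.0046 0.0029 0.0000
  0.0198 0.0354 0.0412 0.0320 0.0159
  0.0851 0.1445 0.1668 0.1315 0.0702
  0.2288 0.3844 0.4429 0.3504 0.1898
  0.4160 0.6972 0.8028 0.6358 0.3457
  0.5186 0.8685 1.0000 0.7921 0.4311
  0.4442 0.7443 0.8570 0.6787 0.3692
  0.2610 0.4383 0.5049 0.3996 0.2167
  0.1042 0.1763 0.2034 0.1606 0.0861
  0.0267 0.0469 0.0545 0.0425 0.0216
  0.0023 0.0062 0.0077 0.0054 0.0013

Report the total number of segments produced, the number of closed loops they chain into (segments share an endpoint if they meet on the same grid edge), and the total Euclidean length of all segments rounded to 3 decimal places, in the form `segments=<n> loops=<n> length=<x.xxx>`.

cell (3,0): code 0100 → (3.507,1.000)–(4.000,0.452)
cell (3,1): code 1100 → (3.278,2.000)–(3.507,1.000)
cell (3,2): code 1100 → (3.675,3.000)–(3.278,2.000)
cell (3,3): code 1000 → (4.000,3.320)–(3.675,3.000)
cell (4,0): code 0110 → (4.000,0.452)–(5.000,0.070)
cell (4,3): code 1001 → (5.000,3.690)–(4.000,3.320)
cell (5,0): code 0110 → (5.000,0.070)–(6.000,0.329)
cell (5,3): code 1001 → (6.000,3.438)–(5.000,3.690)
cell (6,0): code 0010 → (6.000,0.329)–(6.658,1.000)
cell (6,1): code 0011 → (6.658,1.000)–(6.892,2.000)
cell (6,2): code 0011 → (6.892,2.000)–(6.486,3.000)
cell (6,3): code 0001 → (6.486,3.000)–(6.000,3.438)
total: 12 segments, chained into 1 closed loop(s), length Σ = 11.196553

segments=12 loops=1 length=11.197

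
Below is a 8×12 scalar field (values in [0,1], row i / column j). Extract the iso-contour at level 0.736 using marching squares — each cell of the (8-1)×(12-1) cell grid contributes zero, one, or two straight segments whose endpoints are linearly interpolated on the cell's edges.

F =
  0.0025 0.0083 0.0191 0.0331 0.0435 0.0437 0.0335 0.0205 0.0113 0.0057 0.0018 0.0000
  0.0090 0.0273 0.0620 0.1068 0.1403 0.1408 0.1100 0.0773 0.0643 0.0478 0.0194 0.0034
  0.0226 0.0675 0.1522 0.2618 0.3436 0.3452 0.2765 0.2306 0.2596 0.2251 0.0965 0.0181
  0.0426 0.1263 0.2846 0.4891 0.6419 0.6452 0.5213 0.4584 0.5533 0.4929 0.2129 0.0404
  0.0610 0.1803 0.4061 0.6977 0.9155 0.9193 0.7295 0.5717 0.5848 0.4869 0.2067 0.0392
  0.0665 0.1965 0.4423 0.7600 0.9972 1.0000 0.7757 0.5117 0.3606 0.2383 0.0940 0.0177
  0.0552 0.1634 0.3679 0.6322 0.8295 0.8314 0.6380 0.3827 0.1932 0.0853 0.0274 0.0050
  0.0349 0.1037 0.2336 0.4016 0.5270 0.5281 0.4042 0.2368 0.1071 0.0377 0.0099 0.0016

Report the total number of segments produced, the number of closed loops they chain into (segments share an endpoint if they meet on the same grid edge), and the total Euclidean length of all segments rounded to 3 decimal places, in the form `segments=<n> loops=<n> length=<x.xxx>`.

segments=14 loops=1 length=9.797

cell (3,3): code 0100 → (3.344,4.000)–(4.000,3.176)
cell (3,4): code 1100 → (3.331,5.000)–(3.344,4.000)
cell (3,5): code 1000 → (4.000,5.966)–(3.331,5.000)
cell (4,2): code 0100 → (4.615,3.000)–(5.000,2.924)
cell (4,3): code 1110 → (4.000,3.176)–(4.615,3.000)
cell (4,5): code 1101 → (4.141,6.000)–(4.000,5.966)
cell (4,6): code 1000 → (5.000,6.150)–(4.141,6.000)
cell (5,2): code 0010 → (5.000,2.924)–(5.188,3.000)
cell (5,3): code 0111 → (5.188,3.000)–(6.000,3.526)
cell (5,5): code 1011 → (6.000,5.493)–(5.288,6.000)
cell (5,6): code 0001 → (5.288,6.000)–(5.000,6.150)
cell (6,3): code 0010 → (6.000,3.526)–(6.309,4.000)
cell (6,4): code 0011 → (6.309,4.000)–(6.315,5.000)
cell (6,5): code 0001 → (6.315,5.000)–(6.000,5.493)
total: 14 segments, chained into 1 closed loop(s), length Σ = 9.797108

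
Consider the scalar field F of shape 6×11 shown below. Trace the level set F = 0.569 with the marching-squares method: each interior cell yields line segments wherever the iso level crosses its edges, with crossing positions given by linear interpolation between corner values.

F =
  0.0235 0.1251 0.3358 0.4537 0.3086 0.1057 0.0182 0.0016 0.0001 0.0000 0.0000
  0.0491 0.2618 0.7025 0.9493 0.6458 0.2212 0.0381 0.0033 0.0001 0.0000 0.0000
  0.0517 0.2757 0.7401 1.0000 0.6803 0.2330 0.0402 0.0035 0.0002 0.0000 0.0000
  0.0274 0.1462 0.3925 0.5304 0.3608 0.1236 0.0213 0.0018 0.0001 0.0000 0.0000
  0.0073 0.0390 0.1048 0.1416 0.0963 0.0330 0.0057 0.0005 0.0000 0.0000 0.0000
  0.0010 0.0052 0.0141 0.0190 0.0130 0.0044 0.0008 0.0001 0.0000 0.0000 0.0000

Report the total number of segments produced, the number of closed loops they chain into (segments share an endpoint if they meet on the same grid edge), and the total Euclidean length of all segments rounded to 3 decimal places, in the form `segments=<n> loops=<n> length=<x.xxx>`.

cell (0,1): code 0100 → (0.636,2.000)–(1.000,1.697)
cell (0,2): code 1100 → (0.233,3.000)–(0.636,2.000)
cell (0,3): code 1100 → (0.772,4.000)–(0.233,3.000)
cell (0,4): code 1000 → (1.000,4.181)–(0.772,4.000)
cell (1,1): code 0110 → (1.000,1.697)–(2.000,1.632)
cell (1,4): code 1001 → (2.000,4.249)–(1.000,4.181)
cell (2,1): code 0010 → (2.000,1.632)–(2.492,2.000)
cell (2,2): code 0011 → (2.492,2.000)–(2.918,3.000)
cell (2,3): code 0011 → (2.918,3.000)–(2.348,4.000)
cell (2,4): code 0001 → (2.348,4.000)–(2.000,4.249)
total: 10 segments, chained into 1 closed loop(s), length Σ = 8.263953

segments=10 loops=1 length=8.264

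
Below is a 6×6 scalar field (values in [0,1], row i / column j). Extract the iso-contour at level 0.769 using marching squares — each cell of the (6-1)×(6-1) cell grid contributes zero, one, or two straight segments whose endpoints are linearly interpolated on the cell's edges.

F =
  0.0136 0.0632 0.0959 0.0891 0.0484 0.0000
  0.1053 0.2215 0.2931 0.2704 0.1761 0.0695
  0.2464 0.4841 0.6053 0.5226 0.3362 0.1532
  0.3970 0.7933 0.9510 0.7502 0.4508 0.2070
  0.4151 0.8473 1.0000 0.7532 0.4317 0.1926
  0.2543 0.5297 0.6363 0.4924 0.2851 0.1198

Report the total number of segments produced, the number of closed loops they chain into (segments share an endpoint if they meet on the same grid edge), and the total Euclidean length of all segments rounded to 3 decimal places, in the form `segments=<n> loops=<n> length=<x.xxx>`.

cell (2,0): code 0100 → (2.921,1.000)–(3.000,0.939)
cell (2,1): code 1100 → (2.474,2.000)–(2.921,1.000)
cell (2,2): code 1000 → (3.000,2.906)–(2.474,2.000)
cell (3,0): code 0110 → (3.000,0.939)–(4.000,0.819)
cell (3,2): code 1001 → (4.000,2.936)–(3.000,2.906)
cell (4,0): code 0010 → (4.000,0.819)–(4.247,1.000)
cell (4,1): code 0011 → (4.247,1.000)–(4.635,2.000)
cell (4,2): code 0001 → (4.635,2.000)–(4.000,2.936)
total: 8 segments, chained into 1 closed loop(s), length Σ = 6.761101

segments=8 loops=1 length=6.761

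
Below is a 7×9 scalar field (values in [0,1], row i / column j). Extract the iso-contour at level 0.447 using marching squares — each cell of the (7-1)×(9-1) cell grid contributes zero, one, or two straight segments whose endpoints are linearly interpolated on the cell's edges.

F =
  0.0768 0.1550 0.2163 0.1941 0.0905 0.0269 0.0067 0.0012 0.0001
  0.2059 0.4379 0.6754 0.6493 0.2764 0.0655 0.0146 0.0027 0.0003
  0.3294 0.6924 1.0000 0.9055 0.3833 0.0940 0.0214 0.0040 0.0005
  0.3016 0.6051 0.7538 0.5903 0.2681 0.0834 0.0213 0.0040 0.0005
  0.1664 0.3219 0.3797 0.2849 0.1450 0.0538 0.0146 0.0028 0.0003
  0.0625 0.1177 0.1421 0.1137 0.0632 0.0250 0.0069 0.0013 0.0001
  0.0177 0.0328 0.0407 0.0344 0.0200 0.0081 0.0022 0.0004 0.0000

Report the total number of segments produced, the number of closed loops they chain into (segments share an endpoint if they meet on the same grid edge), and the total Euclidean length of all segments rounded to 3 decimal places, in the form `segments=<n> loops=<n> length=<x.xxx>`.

cell (0,1): code 0100 → (0.503,2.000)–(1.000,1.038)
cell (0,2): code 1100 → (0.556,3.000)–(0.503,2.000)
cell (0,3): code 1000 → (1.000,3.543)–(0.556,3.000)
cell (1,0): code 0100 → (1.036,1.000)–(2.000,0.324)
cell (1,1): code 1110 → (1.000,1.038)–(1.036,1.000)
cell (1,3): code 1001 → (2.000,3.878)–(1.000,3.543)
cell (2,0): code 0110 → (2.000,0.324)–(3.000,0.479)
cell (2,3): code 1001 → (3.000,3.445)–(2.000,3.878)
cell (3,0): code 0010 → (3.000,0.479)–(3.558,1.000)
cell (3,1): code 0011 → (3.558,1.000)–(3.820,2.000)
cell (3,2): code 0011 → (3.820,2.000)–(3.469,3.000)
cell (3,3): code 0001 → (3.469,3.000)–(3.000,3.445)
total: 12 segments, chained into 1 closed loop(s), length Σ = 10.675594

segments=12 loops=1 length=10.676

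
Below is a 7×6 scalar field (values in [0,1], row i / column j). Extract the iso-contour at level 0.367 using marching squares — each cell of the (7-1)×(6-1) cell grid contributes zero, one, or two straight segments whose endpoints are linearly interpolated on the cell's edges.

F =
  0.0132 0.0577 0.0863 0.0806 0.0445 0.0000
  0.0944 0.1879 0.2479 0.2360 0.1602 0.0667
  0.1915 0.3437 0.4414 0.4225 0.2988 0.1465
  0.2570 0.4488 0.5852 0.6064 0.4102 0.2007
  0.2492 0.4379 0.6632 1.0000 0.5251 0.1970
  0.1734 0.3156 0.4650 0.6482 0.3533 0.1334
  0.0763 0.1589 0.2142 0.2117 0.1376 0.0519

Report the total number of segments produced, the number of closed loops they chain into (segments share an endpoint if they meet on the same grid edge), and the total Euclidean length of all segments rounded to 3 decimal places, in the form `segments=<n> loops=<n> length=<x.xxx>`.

cell (1,1): code 0100 → (1.616,2.000)–(2.000,1.238)
cell (1,2): code 1100 → (1.702,3.000)–(1.616,2.000)
cell (1,3): code 1000 → (2.000,3.449)–(1.702,3.000)
cell (2,0): code 0100 → (2.222,1.000)–(3.000,0.574)
cell (2,1): code 1110 → (2.000,1.238)–(2.222,1.000)
cell (2,3): code 1101 → (2.612,4.000)–(2.000,3.449)
cell (2,4): code 1000 → (3.000,4.206)–(2.612,4.000)
cell (3,0): code 0110 → (3.000,0.574)–(4.000,0.624)
cell (3,4): code 1001 → (4.000,4.482)–(3.000,4.206)
cell (4,0): code 0010 → (4.000,0.624)–(4.580,1.000)
cell (4,1): code 0111 → (4.580,1.000)–(5.000,1.344)
cell (4,3): code 1011 → (5.000,3.954)–(4.920,4.000)
cell (4,4): code 0001 → (4.920,4.000)–(4.000,4.482)
cell (5,1): code 0010 → (5.000,1.344)–(5.391,2.000)
cell (5,2): code 0011 → (5.391,2.000)–(5.644,3.000)
cell (5,3): code 0001 → (5.644,3.000)–(5.000,3.954)
total: 16 segments, chained into 1 closed loop(s), length Σ = 12.220959

segments=16 loops=1 length=12.221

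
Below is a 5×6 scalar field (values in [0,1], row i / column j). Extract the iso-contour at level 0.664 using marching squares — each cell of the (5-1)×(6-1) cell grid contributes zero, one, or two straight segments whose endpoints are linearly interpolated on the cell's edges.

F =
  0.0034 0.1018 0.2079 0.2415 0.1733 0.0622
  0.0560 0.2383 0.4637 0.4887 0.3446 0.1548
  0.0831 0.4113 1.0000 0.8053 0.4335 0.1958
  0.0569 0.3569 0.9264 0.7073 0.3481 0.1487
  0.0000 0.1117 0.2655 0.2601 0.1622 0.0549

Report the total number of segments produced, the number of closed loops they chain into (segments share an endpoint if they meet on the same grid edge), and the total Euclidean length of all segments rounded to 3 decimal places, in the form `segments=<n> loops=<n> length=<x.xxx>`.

segments=8 loops=1 length=6.296

cell (1,1): code 0100 → (1.373,2.000)–(2.000,1.429)
cell (1,2): code 1100 → (1.554,3.000)–(1.373,2.000)
cell (1,3): code 1000 → (2.000,3.380)–(1.554,3.000)
cell (2,1): code 0110 → (2.000,1.429)–(3.000,1.539)
cell (2,3): code 1001 → (3.000,3.121)–(2.000,3.380)
cell (3,1): code 0010 → (3.000,1.539)–(3.397,2.000)
cell (3,2): code 0011 → (3.397,2.000)–(3.097,3.000)
cell (3,3): code 0001 → (3.097,3.000)–(3.000,3.121)
total: 8 segments, chained into 1 closed loop(s), length Σ = 6.295891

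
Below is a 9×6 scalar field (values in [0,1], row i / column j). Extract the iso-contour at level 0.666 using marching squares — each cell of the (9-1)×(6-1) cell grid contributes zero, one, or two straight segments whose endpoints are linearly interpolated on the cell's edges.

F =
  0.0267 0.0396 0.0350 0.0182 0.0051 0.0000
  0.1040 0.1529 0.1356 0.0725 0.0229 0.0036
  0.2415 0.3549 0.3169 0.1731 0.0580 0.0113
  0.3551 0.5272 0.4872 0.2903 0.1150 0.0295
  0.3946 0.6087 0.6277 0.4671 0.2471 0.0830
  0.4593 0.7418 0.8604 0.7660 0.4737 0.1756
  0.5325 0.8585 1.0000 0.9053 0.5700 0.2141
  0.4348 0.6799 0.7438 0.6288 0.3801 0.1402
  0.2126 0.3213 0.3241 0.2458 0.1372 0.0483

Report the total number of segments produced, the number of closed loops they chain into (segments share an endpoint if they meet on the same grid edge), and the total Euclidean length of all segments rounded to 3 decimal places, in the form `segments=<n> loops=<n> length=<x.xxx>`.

segments=12 loops=1 length=9.765

cell (4,0): code 0100 → (4.431,1.000)–(5.000,0.732)
cell (4,1): code 1100 → (4.165,2.000)–(4.431,1.000)
cell (4,2): code 1100 → (4.665,3.000)–(4.165,2.000)
cell (4,3): code 1000 → (5.000,3.342)–(4.665,3.000)
cell (5,0): code 0110 → (5.000,0.732)–(6.000,0.410)
cell (5,3): code 1001 → (6.000,3.714)–(5.000,3.342)
cell (6,0): code 0110 → (6.000,0.410)–(7.000,0.943)
cell (6,2): code 1011 → (7.000,2.677)–(6.865,3.000)
cell (6,3): code 0001 → (6.865,3.000)–(6.000,3.714)
cell (7,0): code 0010 → (7.000,0.943)–(7.039,1.000)
cell (7,1): code 0011 → (7.039,1.000)–(7.185,2.000)
cell (7,2): code 0001 → (7.185,2.000)–(7.000,2.677)
total: 12 segments, chained into 1 closed loop(s), length Σ = 9.765135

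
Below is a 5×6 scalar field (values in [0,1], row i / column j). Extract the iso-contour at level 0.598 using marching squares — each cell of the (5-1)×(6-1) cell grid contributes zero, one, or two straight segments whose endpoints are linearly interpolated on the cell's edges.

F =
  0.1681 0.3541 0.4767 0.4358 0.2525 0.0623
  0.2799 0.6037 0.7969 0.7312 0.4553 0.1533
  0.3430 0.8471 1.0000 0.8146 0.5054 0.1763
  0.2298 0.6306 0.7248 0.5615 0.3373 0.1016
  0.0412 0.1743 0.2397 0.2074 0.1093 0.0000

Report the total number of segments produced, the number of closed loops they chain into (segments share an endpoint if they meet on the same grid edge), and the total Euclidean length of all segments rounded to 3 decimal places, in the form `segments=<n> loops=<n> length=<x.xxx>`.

segments=12 loops=1 length=9.400

cell (0,0): code 0100 → (0.977,1.000)–(1.000,0.982)
cell (0,1): code 1100 → (0.379,2.000)–(0.977,1.000)
cell (0,2): code 1100 → (0.549,3.000)–(0.379,2.000)
cell (0,3): code 1000 → (1.000,3.483)–(0.549,3.000)
cell (1,0): code 0110 → (1.000,0.982)–(2.000,0.506)
cell (1,3): code 1001 → (2.000,3.701)–(1.000,3.483)
cell (2,0): code 0110 → (2.000,0.506)–(3.000,0.919)
cell (2,2): code 1011 → (3.000,2.776)–(2.856,3.000)
cell (2,3): code 0001 → (2.856,3.000)–(2.000,3.701)
cell (3,0): code 0010 → (3.000,0.919)–(3.071,1.000)
cell (3,1): code 0011 → (3.071,1.000)–(3.261,2.000)
cell (3,2): code 0001 → (3.261,2.000)–(3.000,2.776)
total: 12 segments, chained into 1 closed loop(s), length Σ = 9.399575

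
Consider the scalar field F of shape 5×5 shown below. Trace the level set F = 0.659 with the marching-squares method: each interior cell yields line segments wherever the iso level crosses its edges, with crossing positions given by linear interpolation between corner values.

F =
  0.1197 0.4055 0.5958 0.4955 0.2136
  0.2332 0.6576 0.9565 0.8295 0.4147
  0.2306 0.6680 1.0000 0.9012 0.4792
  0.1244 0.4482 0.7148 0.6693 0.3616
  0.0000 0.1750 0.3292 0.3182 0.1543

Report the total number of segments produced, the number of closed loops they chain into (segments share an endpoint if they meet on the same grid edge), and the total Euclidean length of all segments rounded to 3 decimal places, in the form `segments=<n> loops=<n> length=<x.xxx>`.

cell (0,1): code 0100 → (0.175,2.000)–(1.000,1.005)
cell (0,2): code 1100 → (0.490,3.000)–(0.175,2.000)
cell (0,3): code 1000 → (1.000,3.411)–(0.490,3.000)
cell (1,0): code 0100 → (1.135,1.000)–(2.000,0.979)
cell (1,1): code 1110 → (1.000,1.005)–(1.135,1.000)
cell (1,3): code 1001 → (2.000,3.574)–(1.000,3.411)
cell (2,0): code 0010 → (2.000,0.979)–(2.041,1.000)
cell (2,1): code 0111 → (2.041,1.000)–(3.000,1.791)
cell (2,3): code 1001 → (3.000,3.033)–(2.000,3.574)
cell (3,1): code 0010 → (3.000,1.791)–(3.145,2.000)
cell (3,2): code 0011 → (3.145,2.000)–(3.029,3.000)
cell (3,3): code 0001 → (3.029,3.000)–(3.000,3.033)
total: 12 segments, chained into 1 closed loop(s), length Σ = 8.740881

segments=12 loops=1 length=8.741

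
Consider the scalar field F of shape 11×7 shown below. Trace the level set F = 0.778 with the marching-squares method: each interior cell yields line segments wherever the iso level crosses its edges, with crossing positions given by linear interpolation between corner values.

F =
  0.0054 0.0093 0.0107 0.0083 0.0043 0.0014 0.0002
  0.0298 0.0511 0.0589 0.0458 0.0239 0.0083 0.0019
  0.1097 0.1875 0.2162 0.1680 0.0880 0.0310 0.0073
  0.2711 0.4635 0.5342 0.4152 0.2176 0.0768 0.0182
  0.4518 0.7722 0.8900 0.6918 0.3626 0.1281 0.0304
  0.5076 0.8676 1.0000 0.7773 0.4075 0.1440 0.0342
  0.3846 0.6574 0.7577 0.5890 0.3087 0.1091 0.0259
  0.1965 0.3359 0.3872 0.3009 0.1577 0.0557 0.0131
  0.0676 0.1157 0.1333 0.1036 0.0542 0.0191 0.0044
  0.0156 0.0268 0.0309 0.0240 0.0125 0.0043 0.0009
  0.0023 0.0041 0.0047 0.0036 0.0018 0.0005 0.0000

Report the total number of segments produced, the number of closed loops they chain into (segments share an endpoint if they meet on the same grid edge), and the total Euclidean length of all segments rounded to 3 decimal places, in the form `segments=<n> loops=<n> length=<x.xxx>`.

segments=8 loops=1 length=6.749

cell (3,1): code 0100 → (3.685,2.000)–(4.000,1.049)
cell (3,2): code 1000 → (4.000,2.565)–(3.685,2.000)
cell (4,0): code 0100 → (4.061,1.000)–(5.000,0.751)
cell (4,1): code 1110 → (4.000,1.049)–(4.061,1.000)
cell (4,2): code 1001 → (5.000,2.997)–(4.000,2.565)
cell (5,0): code 0010 → (5.000,0.751)–(5.426,1.000)
cell (5,1): code 0011 → (5.426,1.000)–(5.916,2.000)
cell (5,2): code 0001 → (5.916,2.000)–(5.000,2.997)
total: 8 segments, chained into 1 closed loop(s), length Σ = 6.748586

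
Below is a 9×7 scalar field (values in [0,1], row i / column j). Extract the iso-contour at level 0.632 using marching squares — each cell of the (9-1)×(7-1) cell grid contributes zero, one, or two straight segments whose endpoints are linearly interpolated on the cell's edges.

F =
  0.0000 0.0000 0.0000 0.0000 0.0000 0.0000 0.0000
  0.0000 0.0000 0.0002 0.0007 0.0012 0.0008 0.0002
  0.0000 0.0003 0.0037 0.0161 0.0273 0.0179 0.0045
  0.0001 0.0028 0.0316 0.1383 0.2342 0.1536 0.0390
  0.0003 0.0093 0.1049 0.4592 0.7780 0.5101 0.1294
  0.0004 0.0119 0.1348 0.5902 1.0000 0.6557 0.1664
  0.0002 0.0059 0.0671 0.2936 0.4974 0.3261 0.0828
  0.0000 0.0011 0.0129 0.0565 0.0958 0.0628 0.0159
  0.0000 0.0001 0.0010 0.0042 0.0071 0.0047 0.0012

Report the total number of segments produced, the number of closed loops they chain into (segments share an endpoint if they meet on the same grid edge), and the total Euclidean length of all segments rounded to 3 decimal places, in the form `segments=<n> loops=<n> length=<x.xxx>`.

cell (3,3): code 0100 → (3.732,4.000)–(4.000,3.542)
cell (3,4): code 1000 → (4.000,4.545)–(3.732,4.000)
cell (4,3): code 0110 → (4.000,3.542)–(5.000,3.102)
cell (4,4): code 1101 → (4.837,5.000)–(4.000,4.545)
cell (4,5): code 1000 → (5.000,5.048)–(4.837,5.000)
cell (5,3): code 0010 → (5.000,3.102)–(5.732,4.000)
cell (5,4): code 0011 → (5.732,4.000)–(5.072,5.000)
cell (5,5): code 0001 → (5.072,5.000)–(5.000,5.048)
total: 8 segments, chained into 1 closed loop(s), length Σ = 5.797321

segments=8 loops=1 length=5.797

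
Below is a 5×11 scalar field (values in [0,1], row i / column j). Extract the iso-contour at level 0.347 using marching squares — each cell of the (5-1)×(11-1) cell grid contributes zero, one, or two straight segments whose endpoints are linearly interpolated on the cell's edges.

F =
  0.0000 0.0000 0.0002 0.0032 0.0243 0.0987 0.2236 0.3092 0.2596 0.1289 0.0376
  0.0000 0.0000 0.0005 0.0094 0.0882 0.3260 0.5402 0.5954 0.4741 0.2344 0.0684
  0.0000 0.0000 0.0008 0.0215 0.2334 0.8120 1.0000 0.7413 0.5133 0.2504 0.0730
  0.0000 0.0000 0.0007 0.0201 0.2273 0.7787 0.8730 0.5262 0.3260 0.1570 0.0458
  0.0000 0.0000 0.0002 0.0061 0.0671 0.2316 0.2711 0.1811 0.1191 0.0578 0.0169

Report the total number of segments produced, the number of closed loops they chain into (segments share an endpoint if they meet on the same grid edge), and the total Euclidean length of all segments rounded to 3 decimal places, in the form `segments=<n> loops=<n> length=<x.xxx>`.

cell (0,5): code 0100 → (0.390,6.000)–(1.000,5.098)
cell (0,6): code 1100 → (0.132,7.000)–(0.390,6.000)
cell (0,7): code 1100 → (0.407,8.000)–(0.132,7.000)
cell (0,8): code 1000 → (1.000,8.530)–(0.407,8.000)
cell (1,4): code 0100 → (1.043,5.000)–(2.000,4.196)
cell (1,5): code 1110 → (1.000,5.098)–(1.043,5.000)
cell (1,8): code 1001 → (2.000,8.633)–(1.000,8.530)
cell (2,4): code 0110 → (2.000,4.196)–(3.000,4.217)
cell (2,7): code 1011 → (3.000,7.895)–(2.888,8.000)
cell (2,8): code 0001 → (2.888,8.000)–(2.000,8.633)
cell (3,4): code 0010 → (3.000,4.217)–(3.789,5.000)
cell (3,5): code 0011 → (3.789,5.000)–(3.874,6.000)
cell (3,6): code 0011 → (3.874,6.000)–(3.519,7.000)
cell (3,7): code 0001 → (3.519,7.000)–(3.000,7.895)
total: 14 segments, chained into 1 closed loop(s), length Σ = 12.770854

segments=14 loops=1 length=12.771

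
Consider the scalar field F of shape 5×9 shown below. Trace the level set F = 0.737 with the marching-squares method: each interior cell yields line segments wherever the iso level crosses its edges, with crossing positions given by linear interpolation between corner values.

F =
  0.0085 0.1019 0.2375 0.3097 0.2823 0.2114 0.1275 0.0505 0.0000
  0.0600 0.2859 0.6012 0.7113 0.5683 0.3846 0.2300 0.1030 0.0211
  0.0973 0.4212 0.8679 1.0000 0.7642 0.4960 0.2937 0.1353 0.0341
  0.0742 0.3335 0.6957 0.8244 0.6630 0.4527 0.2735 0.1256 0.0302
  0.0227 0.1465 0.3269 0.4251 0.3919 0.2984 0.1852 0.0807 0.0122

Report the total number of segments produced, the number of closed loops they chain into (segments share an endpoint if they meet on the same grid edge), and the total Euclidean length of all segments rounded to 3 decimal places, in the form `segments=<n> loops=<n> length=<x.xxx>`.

cell (1,1): code 0100 → (1.509,2.000)–(2.000,1.707)
cell (1,2): code 1100 → (1.089,3.000)–(1.509,2.000)
cell (1,3): code 1100 → (1.861,4.000)–(1.089,3.000)
cell (1,4): code 1000 → (2.000,4.101)–(1.861,4.000)
cell (2,1): code 0010 → (2.000,1.707)–(2.760,2.000)
cell (2,2): code 0111 → (2.760,2.000)–(3.000,2.321)
cell (2,3): code 1011 → (3.000,3.542)–(2.269,4.000)
cell (2,4): code 0001 → (2.269,4.000)–(2.000,4.101)
cell (3,2): code 0010 → (3.000,2.321)–(3.219,3.000)
cell (3,3): code 0001 → (3.219,3.000)–(3.000,3.542)
total: 10 segments, chained into 1 closed loop(s), length Σ = 6.754907

segments=10 loops=1 length=6.755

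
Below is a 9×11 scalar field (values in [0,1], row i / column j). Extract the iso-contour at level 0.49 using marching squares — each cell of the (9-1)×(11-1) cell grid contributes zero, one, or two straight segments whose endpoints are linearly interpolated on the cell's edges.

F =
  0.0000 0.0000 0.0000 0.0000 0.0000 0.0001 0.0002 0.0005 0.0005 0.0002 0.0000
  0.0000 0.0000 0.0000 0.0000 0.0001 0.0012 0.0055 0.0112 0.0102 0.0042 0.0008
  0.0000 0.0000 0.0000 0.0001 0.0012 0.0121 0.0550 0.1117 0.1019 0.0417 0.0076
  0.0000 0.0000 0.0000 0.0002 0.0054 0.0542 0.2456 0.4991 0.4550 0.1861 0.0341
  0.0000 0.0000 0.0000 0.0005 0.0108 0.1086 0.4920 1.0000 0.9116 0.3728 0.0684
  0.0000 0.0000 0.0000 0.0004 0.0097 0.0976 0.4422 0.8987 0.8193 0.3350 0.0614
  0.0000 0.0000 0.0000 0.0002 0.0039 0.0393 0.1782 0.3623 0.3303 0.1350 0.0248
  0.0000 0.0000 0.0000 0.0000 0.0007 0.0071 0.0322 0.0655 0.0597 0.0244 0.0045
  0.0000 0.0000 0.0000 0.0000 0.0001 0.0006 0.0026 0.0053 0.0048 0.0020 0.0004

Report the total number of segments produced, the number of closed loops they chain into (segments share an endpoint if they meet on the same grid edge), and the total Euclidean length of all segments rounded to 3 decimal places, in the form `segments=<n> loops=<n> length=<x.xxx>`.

cell (2,6): code 0100 → (2.977,7.000)–(3.000,6.964)
cell (2,7): code 1000 → (3.000,7.206)–(2.977,7.000)
cell (3,5): code 0100 → (3.992,6.000)–(4.000,5.995)
cell (3,6): code 1110 → (3.000,6.964)–(3.992,6.000)
cell (3,7): code 1101 → (3.077,8.000)–(3.000,7.206)
cell (3,8): code 1000 → (4.000,8.782)–(3.077,8.000)
cell (4,5): code 0010 → (4.000,5.995)–(4.040,6.000)
cell (4,6): code 0111 → (4.040,6.000)–(5.000,6.105)
cell (4,8): code 1001 → (5.000,8.680)–(4.000,8.782)
cell (5,6): code 0010 → (5.000,6.105)–(5.762,7.000)
cell (5,7): code 0011 → (5.762,7.000)–(5.673,8.000)
cell (5,8): code 0001 → (5.673,8.000)–(5.000,8.680)
total: 12 segments, chained into 1 closed loop(s), length Σ = 8.798902

segments=12 loops=1 length=8.799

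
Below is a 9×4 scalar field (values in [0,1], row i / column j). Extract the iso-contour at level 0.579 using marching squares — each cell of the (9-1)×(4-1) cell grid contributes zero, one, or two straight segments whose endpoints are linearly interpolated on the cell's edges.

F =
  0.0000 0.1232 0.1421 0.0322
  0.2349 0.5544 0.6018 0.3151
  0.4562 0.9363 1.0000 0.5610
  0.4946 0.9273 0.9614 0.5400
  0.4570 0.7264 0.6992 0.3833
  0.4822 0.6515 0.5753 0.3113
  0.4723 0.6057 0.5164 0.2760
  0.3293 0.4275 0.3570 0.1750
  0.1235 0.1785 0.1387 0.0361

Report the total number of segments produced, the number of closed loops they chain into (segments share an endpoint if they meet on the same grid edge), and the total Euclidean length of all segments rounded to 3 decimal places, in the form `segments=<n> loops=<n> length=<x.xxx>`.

cell (0,1): code 0100 → (0.950,2.000)–(1.000,1.519)
cell (0,2): code 1000 → (1.000,2.080)–(0.950,2.000)
cell (1,0): code 0100 → (1.064,1.000)–(2.000,0.256)
cell (1,1): code 1110 → (1.000,1.519)–(1.064,1.000)
cell (1,2): code 1001 → (2.000,2.959)–(1.000,2.080)
cell (2,0): code 0110 → (2.000,0.256)–(3.000,0.195)
cell (2,2): code 1001 → (3.000,2.907)–(2.000,2.959)
cell (3,0): code 0110 → (3.000,0.195)–(4.000,0.453)
cell (3,2): code 1001 → (4.000,2.381)–(3.000,2.907)
cell (4,0): code 0110 → (4.000,0.453)–(5.000,0.572)
cell (4,1): code 1011 → (5.000,1.951)–(4.970,2.000)
cell (4,2): code 0001 → (4.970,2.000)–(4.000,2.381)
cell (5,0): code 0110 → (5.000,0.572)–(6.000,0.800)
cell (5,1): code 1001 → (6.000,1.299)–(5.000,1.951)
cell (6,0): code 0010 → (6.000,0.800)–(6.150,1.000)
cell (6,1): code 0001 → (6.150,1.000)–(6.000,1.299)
total: 16 segments, chained into 1 closed loop(s), length Σ = 12.703964

segments=16 loops=1 length=12.704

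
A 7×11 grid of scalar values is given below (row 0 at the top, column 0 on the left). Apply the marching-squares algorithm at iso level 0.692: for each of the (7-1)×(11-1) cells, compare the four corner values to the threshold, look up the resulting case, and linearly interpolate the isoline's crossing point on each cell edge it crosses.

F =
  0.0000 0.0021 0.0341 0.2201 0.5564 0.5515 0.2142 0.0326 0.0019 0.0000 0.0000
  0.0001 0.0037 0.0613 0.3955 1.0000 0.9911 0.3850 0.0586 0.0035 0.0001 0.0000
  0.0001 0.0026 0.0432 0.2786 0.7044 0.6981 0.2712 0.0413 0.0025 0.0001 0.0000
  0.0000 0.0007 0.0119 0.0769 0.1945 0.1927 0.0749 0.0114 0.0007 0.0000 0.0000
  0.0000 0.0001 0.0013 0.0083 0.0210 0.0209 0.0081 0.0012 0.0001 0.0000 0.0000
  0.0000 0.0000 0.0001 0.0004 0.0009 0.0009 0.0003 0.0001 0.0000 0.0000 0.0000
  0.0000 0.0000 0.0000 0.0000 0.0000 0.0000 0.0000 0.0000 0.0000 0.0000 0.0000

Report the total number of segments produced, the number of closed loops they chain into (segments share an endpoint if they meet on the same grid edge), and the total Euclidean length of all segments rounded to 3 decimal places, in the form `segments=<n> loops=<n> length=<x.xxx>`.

segments=8 loops=1 length=5.977

cell (0,3): code 0100 → (0.306,4.000)–(1.000,3.490)
cell (0,4): code 1100 → (0.320,5.000)–(0.306,4.000)
cell (0,5): code 1000 → (1.000,5.493)–(0.320,5.000)
cell (1,3): code 0110 → (1.000,3.490)–(2.000,3.971)
cell (1,5): code 1001 → (2.000,5.014)–(1.000,5.493)
cell (2,3): code 0010 → (2.000,3.971)–(2.024,4.000)
cell (2,4): code 0011 → (2.024,4.000)–(2.012,5.000)
cell (2,5): code 0001 → (2.012,5.000)–(2.000,5.014)
total: 8 segments, chained into 1 closed loop(s), length Σ = 5.976825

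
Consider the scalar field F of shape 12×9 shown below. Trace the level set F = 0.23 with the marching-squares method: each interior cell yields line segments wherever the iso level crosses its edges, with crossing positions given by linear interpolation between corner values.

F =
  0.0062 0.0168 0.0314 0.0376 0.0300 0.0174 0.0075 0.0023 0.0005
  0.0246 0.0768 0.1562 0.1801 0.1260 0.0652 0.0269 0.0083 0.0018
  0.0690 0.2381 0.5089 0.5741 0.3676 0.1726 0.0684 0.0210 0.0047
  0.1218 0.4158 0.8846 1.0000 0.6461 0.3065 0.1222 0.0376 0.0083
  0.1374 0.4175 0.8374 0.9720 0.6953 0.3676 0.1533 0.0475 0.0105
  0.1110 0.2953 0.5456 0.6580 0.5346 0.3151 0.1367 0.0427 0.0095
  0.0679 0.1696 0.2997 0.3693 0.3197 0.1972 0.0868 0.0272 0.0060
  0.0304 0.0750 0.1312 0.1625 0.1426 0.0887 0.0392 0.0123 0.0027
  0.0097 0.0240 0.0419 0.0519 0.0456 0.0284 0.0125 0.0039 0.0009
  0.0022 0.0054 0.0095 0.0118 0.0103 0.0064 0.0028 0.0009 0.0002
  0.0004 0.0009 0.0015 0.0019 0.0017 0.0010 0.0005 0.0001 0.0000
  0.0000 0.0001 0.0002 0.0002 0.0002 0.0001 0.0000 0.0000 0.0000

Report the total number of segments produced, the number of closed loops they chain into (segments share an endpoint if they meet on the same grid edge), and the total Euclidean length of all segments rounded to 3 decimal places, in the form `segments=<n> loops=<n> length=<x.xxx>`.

cell (1,0): code 0100 → (1.950,1.000)–(2.000,0.952)
cell (1,1): code 1100 → (1.209,2.000)–(1.950,1.000)
cell (1,2): code 1100 → (1.127,3.000)–(1.209,2.000)
cell (1,3): code 1100 → (1.430,4.000)–(1.127,3.000)
cell (1,4): code 1000 → (2.000,4.706)–(1.430,4.000)
cell (2,0): code 0110 → (2.000,0.952)–(3.000,0.368)
cell (2,4): code 1101 → (2.429,5.000)–(2.000,4.706)
cell (2,5): code 1000 → (3.000,5.415)–(2.429,5.000)
cell (3,0): code 0110 → (3.000,0.368)–(4.000,0.331)
cell (3,5): code 1001 → (4.000,5.642)–(3.000,5.415)
cell (4,0): code 0110 → (4.000,0.331)–(5.000,0.646)
cell (4,5): code 1001 → (5.000,5.477)–(4.000,5.642)
cell (5,0): code 0010 → (5.000,0.646)–(5.519,1.000)
cell (5,1): code 0111 → (5.519,1.000)–(6.000,1.464)
cell (5,4): code 1011 → (6.000,4.732)–(5.722,5.000)
cell (5,5): code 0001 → (5.722,5.000)–(5.000,5.477)
cell (6,1): code 0010 → (6.000,1.464)–(6.414,2.000)
cell (6,2): code 0011 → (6.414,2.000)–(6.674,3.000)
cell (6,3): code 0011 → (6.674,3.000)–(6.506,4.000)
cell (6,4): code 0001 → (6.506,4.000)–(6.000,4.732)
total: 20 segments, chained into 1 closed loop(s), length Σ = 16.904076

segments=20 loops=1 length=16.904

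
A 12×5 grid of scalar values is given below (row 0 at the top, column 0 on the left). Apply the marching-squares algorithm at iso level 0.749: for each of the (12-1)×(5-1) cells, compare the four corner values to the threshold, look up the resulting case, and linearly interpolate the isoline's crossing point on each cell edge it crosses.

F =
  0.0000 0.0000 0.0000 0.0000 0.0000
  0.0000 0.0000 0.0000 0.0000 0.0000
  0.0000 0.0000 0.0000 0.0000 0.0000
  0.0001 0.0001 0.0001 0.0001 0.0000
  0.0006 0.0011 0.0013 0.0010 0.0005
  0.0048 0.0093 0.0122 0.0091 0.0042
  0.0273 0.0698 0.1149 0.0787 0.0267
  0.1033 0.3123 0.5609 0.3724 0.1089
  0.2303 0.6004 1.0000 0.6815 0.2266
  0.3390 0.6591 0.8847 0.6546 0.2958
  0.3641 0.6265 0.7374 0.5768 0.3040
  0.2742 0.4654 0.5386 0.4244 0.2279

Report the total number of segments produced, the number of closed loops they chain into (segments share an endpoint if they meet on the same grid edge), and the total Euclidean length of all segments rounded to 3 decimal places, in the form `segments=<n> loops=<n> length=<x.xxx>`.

segments=6 loops=1 length=6.037

cell (7,1): code 0100 → (7.428,2.000)–(8.000,1.372)
cell (7,2): code 1000 → (8.000,2.788)–(7.428,2.000)
cell (8,1): code 0110 → (8.000,1.372)–(9.000,1.398)
cell (8,2): code 1001 → (9.000,2.590)–(8.000,2.788)
cell (9,1): code 0010 → (9.000,1.398)–(9.921,2.000)
cell (9,2): code 0001 → (9.921,2.000)–(9.000,2.590)
total: 6 segments, chained into 1 closed loop(s), length Σ = 6.036755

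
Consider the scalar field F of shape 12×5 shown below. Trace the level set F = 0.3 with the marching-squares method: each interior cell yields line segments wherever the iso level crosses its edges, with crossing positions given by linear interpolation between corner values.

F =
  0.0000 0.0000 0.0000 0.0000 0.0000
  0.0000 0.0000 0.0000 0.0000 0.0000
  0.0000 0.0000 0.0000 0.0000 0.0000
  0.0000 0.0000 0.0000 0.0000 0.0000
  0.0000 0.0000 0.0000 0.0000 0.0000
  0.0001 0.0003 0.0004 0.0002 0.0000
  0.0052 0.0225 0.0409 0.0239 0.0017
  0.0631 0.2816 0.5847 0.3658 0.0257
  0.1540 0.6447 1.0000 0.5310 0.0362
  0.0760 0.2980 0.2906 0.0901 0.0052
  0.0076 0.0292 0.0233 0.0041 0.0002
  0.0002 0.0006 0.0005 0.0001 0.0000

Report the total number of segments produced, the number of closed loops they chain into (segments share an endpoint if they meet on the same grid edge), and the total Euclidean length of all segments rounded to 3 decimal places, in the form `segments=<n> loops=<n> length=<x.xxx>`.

cell (6,1): code 0100 → (6.476,2.000)–(7.000,1.061)
cell (6,2): code 1100 → (6.808,3.000)–(6.476,2.000)
cell (6,3): code 1000 → (7.000,3.193)–(6.808,3.000)
cell (7,0): code 0100 → (7.051,1.000)–(8.000,0.298)
cell (7,1): code 1110 → (7.000,1.061)–(7.051,1.000)
cell (7,3): code 1001 → (8.000,3.467)–(7.000,3.193)
cell (8,0): code 0010 → (8.000,0.298)–(8.994,1.000)
cell (8,1): code 0011 → (8.994,1.000)–(8.987,2.000)
cell (8,2): code 0011 → (8.987,2.000)–(8.524,3.000)
cell (8,3): code 0001 → (8.524,3.000)–(8.000,3.467)
total: 10 segments, chained into 1 closed loop(s), length Σ = 8.719400

segments=10 loops=1 length=8.719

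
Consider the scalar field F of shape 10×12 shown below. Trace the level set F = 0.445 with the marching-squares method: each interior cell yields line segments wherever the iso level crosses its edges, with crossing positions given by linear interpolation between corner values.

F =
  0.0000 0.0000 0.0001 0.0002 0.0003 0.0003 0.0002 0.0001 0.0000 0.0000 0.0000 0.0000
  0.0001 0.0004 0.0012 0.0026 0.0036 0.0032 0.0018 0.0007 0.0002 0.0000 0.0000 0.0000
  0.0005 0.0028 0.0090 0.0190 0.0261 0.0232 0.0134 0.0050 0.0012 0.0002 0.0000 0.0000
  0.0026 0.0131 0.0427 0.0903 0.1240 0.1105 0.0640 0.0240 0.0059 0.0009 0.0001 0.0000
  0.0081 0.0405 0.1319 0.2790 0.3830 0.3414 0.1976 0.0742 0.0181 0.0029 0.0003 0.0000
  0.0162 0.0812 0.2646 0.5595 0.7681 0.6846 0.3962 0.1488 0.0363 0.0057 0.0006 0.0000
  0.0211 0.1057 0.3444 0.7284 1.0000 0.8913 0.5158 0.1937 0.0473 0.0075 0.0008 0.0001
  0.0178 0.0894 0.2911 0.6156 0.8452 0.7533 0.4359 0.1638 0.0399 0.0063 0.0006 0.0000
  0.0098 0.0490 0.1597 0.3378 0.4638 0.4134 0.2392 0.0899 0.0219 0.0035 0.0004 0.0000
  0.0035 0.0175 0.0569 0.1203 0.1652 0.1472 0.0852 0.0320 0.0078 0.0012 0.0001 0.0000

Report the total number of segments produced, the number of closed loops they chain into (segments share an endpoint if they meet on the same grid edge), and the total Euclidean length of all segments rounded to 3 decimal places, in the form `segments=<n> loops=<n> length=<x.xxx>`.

segments=16 loops=1 length=12.178

cell (4,2): code 0100 → (4.592,3.000)–(5.000,2.612)
cell (4,3): code 1100 → (4.161,4.000)–(4.592,3.000)
cell (4,4): code 1100 → (4.302,5.000)–(4.161,4.000)
cell (4,5): code 1000 → (5.000,5.831)–(4.302,5.000)
cell (5,2): code 0110 → (5.000,2.612)–(6.000,2.262)
cell (5,5): code 1101 → (5.408,6.000)–(5.000,5.831)
cell (5,6): code 1000 → (6.000,6.220)–(5.408,6.000)
cell (6,2): code 0110 → (6.000,2.262)–(7.000,2.474)
cell (6,5): code 1011 → (7.000,5.971)–(6.886,6.000)
cell (6,6): code 0001 → (6.886,6.000)–(6.000,6.220)
cell (7,2): code 0010 → (7.000,2.474)–(7.614,3.000)
cell (7,3): code 0111 → (7.614,3.000)–(8.000,3.851)
cell (7,4): code 1011 → (8.000,4.373)–(7.907,5.000)
cell (7,5): code 0001 → (7.907,5.000)–(7.000,5.971)
cell (8,3): code 0010 → (8.000,3.851)–(8.063,4.000)
cell (8,4): code 0001 → (8.063,4.000)–(8.000,4.373)
total: 16 segments, chained into 1 closed loop(s), length Σ = 12.178223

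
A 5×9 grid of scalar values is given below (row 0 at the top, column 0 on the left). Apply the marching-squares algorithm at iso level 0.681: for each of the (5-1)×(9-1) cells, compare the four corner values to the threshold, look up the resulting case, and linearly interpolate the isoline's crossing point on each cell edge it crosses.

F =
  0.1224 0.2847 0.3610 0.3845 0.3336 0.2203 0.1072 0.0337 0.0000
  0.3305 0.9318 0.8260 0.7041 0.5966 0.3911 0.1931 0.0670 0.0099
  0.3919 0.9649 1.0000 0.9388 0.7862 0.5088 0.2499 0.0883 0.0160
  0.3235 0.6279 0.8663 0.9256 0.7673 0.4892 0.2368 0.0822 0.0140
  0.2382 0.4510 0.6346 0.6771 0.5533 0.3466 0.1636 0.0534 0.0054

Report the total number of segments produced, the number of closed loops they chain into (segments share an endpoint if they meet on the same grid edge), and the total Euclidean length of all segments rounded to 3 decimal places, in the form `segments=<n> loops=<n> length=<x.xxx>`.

segments=14 loops=1 length=11.455

cell (0,0): code 0100 → (0.612,1.000)–(1.000,0.583)
cell (0,1): code 1100 → (0.688,2.000)–(0.612,1.000)
cell (0,2): code 1100 → (0.928,3.000)–(0.688,2.000)
cell (0,3): code 1000 → (1.000,3.215)–(0.928,3.000)
cell (1,0): code 0110 → (1.000,0.583)–(2.000,0.505)
cell (1,3): code 1101 → (1.445,4.000)–(1.000,3.215)
cell (1,4): code 1000 → (2.000,4.379)–(1.445,4.000)
cell (2,0): code 0010 → (2.000,0.505)–(2.842,1.000)
cell (2,1): code 0111 → (2.842,1.000)–(3.000,1.223)
cell (2,4): code 1001 → (3.000,4.310)–(2.000,4.379)
cell (3,1): code 0010 → (3.000,1.223)–(3.800,2.000)
cell (3,2): code 0011 → (3.800,2.000)–(3.984,3.000)
cell (3,3): code 0011 → (3.984,3.000)–(3.403,4.000)
cell (3,4): code 0001 → (3.403,4.000)–(3.000,4.310)
total: 14 segments, chained into 1 closed loop(s), length Σ = 11.454958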